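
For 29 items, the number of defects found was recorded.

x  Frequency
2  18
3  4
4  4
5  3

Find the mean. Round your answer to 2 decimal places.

2.72

Values: 2, 3, 4, 5
Σfx = 18×2 + 4×3 + 4×4 + 3×5 = 79
n = Σf = 29
Mean = 79 / 29 = 2.7241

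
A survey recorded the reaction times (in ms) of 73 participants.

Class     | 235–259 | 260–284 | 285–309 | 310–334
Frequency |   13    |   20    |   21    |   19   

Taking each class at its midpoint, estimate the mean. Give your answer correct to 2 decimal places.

Midpoints: 247, 272, 297, 322
Σfm = 13×247 + 20×272 + 21×297 + 19×322 = 21006
n = Σf = 73
Mean = 21006 / 73 = 287.7534

287.75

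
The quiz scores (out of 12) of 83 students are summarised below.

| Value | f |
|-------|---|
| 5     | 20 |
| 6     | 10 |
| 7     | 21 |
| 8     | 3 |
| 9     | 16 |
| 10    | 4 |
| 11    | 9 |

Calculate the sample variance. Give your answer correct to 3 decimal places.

3.950

Values: 5, 6, 7, 8, 9, 10, 11
n = 83, Σfx = 614, mean = 7.3976
Σfx² = 4866
Σf(x − x̄)² = Σfx² − (Σfx)²/n = 4866 − 614²/83 = 323.8795
Sample variance = 323.8795 / 82 = 3.9498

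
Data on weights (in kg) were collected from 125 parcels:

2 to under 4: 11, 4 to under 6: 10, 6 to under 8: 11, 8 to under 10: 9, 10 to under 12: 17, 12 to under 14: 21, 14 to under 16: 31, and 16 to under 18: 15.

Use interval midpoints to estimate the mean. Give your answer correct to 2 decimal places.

Midpoints: 3, 5, 7, 9, 11, 13, 15, 17
Σfm = 11×3 + 10×5 + 11×7 + 9×9 + 17×11 + 21×13 + 31×15 + 15×17 = 1421
n = Σf = 125
Mean = 1421 / 125 = 11.3680

11.37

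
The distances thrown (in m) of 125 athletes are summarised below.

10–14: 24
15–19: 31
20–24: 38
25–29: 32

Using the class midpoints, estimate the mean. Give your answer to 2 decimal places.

20.12

Midpoints: 12, 17, 22, 27
Σfm = 24×12 + 31×17 + 38×22 + 32×27 = 2515
n = Σf = 125
Mean = 2515 / 125 = 20.1200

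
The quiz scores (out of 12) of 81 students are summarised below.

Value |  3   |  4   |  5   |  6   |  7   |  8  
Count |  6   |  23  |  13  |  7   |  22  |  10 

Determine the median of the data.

Cumulative frequencies: 6, 29, 42, 49, 71, 81
n = 81, so the median is the value in position (n+1)/2 = 41.
Position 41 falls at value 5.

5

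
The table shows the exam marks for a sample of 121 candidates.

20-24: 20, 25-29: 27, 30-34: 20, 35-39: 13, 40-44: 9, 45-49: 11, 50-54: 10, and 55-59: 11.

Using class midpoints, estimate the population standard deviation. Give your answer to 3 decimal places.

Midpoints: 22, 27, 32, 37, 42, 47, 52, 57
n = 121, Σfm = 4332, mean = 35.8017
Σfm² = 170594
Σf(m − x̄)² = Σfm² − (Σfm)²/n = 170594 − 4332²/121 = 15501.2397
Population variance = 15501.2397 / 121 = 128.1094
Standard deviation = √128.1094 = 11.3185

11.319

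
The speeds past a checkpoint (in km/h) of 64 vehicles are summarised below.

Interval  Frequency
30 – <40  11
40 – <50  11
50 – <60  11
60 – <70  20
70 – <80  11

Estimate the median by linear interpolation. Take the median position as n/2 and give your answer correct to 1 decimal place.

Cumulative frequencies: 11, 22, 33, 53, 64
n = 64; position = n/2 = 32.
This falls in the class 50 – <60: L = 50, F = 22, f = 11, h = 10.
Median ≈ 50 + ((32 − 22) / 11) × 10 = 59.0909

59.1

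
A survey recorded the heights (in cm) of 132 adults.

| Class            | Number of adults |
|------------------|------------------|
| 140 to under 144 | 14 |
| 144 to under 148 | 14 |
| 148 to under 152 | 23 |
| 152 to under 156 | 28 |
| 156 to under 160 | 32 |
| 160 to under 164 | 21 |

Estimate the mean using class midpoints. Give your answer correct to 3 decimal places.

153.424

Midpoints: 142, 146, 150, 154, 158, 162
Σfm = 14×142 + 14×146 + 23×150 + 28×154 + 32×158 + 21×162 = 20252
n = Σf = 132
Mean = 20252 / 132 = 153.4242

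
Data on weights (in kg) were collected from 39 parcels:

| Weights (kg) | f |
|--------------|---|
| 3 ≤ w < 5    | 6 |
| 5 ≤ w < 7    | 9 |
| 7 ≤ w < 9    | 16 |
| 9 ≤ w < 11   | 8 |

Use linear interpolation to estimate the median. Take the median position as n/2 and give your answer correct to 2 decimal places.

7.56

Cumulative frequencies: 6, 15, 31, 39
n = 39; position = n/2 = 19.5.
This falls in the class 7 ≤ w < 9: L = 7, F = 15, f = 16, h = 2.
Median ≈ 7 + ((19.5 − 15) / 16) × 2 = 7.5625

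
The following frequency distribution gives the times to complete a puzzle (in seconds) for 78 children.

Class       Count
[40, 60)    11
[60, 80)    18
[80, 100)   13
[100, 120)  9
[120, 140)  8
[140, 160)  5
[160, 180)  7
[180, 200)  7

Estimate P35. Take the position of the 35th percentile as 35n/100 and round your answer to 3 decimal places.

78.111

Cumulative frequencies: 11, 29, 42, 51, 59, 64, 71, 78
n = 78; position = 35n/100 = 27.3.
This falls in the class [60, 80): L = 60, F = 11, f = 18, h = 20.
35th percentile ≈ 60 + ((27.3 − 11) / 18) × 20 = 78.1111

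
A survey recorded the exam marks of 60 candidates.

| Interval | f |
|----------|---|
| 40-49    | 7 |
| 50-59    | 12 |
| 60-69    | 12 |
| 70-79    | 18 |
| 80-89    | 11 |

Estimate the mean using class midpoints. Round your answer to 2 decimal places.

66.83

Midpoints: 44.5, 54.5, 64.5, 74.5, 84.5
Σfm = 7×44.5 + 12×54.5 + 12×64.5 + 18×74.5 + 11×84.5 = 4010
n = Σf = 60
Mean = 4010 / 60 = 66.8333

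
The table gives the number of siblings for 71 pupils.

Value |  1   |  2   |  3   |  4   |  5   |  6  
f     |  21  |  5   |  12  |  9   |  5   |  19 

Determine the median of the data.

3

Cumulative frequencies: 21, 26, 38, 47, 52, 71
n = 71, so the median is the value in position (n+1)/2 = 36.
Position 36 falls at value 3.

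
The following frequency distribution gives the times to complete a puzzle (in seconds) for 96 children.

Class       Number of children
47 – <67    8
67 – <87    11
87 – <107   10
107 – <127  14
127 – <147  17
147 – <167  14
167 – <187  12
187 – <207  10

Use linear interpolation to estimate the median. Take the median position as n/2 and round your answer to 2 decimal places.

132.88

Cumulative frequencies: 8, 19, 29, 43, 60, 74, 86, 96
n = 96; position = n/2 = 48.
This falls in the class 127 – <147: L = 127, F = 43, f = 17, h = 20.
Median ≈ 127 + ((48 − 43) / 17) × 20 = 132.8824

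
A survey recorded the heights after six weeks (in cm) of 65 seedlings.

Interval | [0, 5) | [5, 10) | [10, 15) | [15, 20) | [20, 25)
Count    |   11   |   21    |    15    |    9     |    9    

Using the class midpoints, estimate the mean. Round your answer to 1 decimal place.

Midpoints: 2.5, 7.5, 12.5, 17.5, 22.5
Σfm = 11×2.5 + 21×7.5 + 15×12.5 + 9×17.5 + 9×22.5 = 732.5
n = Σf = 65
Mean = 732.5 / 65 = 11.2692

11.3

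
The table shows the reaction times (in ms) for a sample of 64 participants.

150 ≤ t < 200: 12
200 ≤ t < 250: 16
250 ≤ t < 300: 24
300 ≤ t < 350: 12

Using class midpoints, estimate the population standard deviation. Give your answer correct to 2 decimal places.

49.90

Midpoints: 175, 225, 275, 325
n = 64, Σfm = 16200, mean = 253.1250
Σfm² = 4260000
Σf(m − x̄)² = Σfm² − (Σfm)²/n = 4260000 − 16200²/64 = 159375.0000
Population variance = 159375.0000 / 64 = 2490.2344
Standard deviation = √2490.2344 = 49.9022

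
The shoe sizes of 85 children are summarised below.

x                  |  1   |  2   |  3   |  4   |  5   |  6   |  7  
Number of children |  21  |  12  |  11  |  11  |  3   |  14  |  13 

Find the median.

3

Cumulative frequencies: 21, 33, 44, 55, 58, 72, 85
n = 85, so the median is the value in position (n+1)/2 = 43.
Position 43 falls at value 3.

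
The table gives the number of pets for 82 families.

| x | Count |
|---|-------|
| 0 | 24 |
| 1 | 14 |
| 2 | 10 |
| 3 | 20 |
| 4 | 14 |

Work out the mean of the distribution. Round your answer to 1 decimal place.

Values: 0, 1, 2, 3, 4
Σfx = 24×0 + 14×1 + 10×2 + 20×3 + 14×4 = 150
n = Σf = 82
Mean = 150 / 82 = 1.8293

1.8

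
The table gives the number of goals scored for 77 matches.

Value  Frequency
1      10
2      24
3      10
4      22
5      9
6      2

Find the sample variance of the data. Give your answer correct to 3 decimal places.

Values: 1, 2, 3, 4, 5, 6
n = 77, Σfx = 233, mean = 3.0260
Σfx² = 845
Σf(x − x̄)² = Σfx² − (Σfx)²/n = 845 − 233²/77 = 139.9481
Sample variance = 139.9481 / 76 = 1.8414

1.841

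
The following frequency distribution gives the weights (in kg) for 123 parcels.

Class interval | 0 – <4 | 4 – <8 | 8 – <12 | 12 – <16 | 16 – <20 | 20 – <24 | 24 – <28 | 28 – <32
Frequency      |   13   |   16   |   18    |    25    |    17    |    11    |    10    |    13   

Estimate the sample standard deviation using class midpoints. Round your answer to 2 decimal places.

Midpoints: 2, 6, 10, 14, 18, 22, 26, 30
n = 123, Σfm = 1850, mean = 15.0407
Σfm² = 36620
Σf(m − x̄)² = Σfm² − (Σfm)²/n = 36620 − 1850²/123 = 8794.7967
Sample variance = 8794.7967 / 122 = 72.0885
Standard deviation = √72.0885 = 8.4905

8.49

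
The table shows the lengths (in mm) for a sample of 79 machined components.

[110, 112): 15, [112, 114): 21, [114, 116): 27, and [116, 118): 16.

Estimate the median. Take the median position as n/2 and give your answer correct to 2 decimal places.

114.26

Cumulative frequencies: 15, 36, 63, 79
n = 79; position = n/2 = 39.5.
This falls in the class [114, 116): L = 114, F = 36, f = 27, h = 2.
Median ≈ 114 + ((39.5 − 36) / 27) × 2 = 114.2593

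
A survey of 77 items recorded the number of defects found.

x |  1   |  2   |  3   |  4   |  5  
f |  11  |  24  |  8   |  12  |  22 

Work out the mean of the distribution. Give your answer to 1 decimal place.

3.1

Values: 1, 2, 3, 4, 5
Σfx = 11×1 + 24×2 + 8×3 + 12×4 + 22×5 = 241
n = Σf = 77
Mean = 241 / 77 = 3.1299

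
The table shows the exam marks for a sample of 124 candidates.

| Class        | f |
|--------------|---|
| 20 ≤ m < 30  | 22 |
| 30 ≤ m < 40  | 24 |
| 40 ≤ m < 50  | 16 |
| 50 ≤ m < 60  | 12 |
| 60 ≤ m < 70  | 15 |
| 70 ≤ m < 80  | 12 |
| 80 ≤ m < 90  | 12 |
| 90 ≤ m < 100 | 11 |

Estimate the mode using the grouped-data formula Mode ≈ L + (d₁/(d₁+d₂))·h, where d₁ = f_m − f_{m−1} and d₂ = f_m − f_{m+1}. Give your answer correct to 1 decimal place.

32.0

Modal class: 30 ≤ m < 40 (highest frequency 24).
d₁ = 24 − 22 = 2, d₂ = 24 − 16 = 8
Mode ≈ 30 + (2/(2+8)) × 10 = 30 + 2.0000 = 32.0000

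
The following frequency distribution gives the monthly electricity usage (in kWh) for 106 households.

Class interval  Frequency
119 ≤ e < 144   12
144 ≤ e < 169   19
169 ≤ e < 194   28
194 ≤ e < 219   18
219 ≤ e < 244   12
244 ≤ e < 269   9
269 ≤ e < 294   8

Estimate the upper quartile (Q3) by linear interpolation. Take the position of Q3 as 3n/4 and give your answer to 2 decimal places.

224.21

Cumulative frequencies: 12, 31, 59, 77, 89, 98, 106
n = 106; position = 3n/4 = 79.5.
This falls in the class 219 ≤ e < 244: L = 219, F = 77, f = 12, h = 25.
Upper quartile ≈ 219 + ((79.5 − 77) / 12) × 25 = 224.2083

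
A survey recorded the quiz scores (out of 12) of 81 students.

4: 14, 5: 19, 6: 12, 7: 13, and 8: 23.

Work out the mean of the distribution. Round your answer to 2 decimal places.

Values: 4, 5, 6, 7, 8
Σfx = 14×4 + 19×5 + 12×6 + 13×7 + 23×8 = 498
n = Σf = 81
Mean = 498 / 81 = 6.1481

6.15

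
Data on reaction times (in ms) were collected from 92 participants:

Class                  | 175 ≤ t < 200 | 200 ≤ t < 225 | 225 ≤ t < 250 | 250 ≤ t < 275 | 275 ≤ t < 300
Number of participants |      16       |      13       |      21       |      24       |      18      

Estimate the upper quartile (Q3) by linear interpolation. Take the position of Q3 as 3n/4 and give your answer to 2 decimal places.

Cumulative frequencies: 16, 29, 50, 74, 92
n = 92; position = 3n/4 = 69.
This falls in the class 250 ≤ t < 275: L = 250, F = 50, f = 24, h = 25.
Upper quartile ≈ 250 + ((69 − 50) / 24) × 25 = 269.7917

269.79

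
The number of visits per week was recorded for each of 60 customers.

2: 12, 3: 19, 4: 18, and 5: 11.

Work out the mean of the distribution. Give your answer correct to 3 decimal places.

Values: 2, 3, 4, 5
Σfx = 12×2 + 19×3 + 18×4 + 11×5 = 208
n = Σf = 60
Mean = 208 / 60 = 3.4667

3.467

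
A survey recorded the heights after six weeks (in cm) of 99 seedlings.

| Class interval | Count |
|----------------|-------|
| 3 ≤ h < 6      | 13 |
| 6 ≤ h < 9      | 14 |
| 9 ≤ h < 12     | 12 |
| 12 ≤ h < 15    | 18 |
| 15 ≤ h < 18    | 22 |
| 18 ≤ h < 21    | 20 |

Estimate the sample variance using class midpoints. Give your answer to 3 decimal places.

26.089

Midpoints: 4.5, 7.5, 10.5, 13.5, 16.5, 19.5
n = 99, Σfm = 1285.5, mean = 12.9848
Σfm² = 19248.75
Σf(m − x̄)² = Σfm² − (Σfm)²/n = 19248.75 − 1285.5²/99 = 2556.7273
Sample variance = 2556.7273 / 98 = 26.0891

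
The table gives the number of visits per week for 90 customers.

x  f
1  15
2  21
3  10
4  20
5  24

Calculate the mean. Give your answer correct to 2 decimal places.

3.19

Values: 1, 2, 3, 4, 5
Σfx = 15×1 + 21×2 + 10×3 + 20×4 + 24×5 = 287
n = Σf = 90
Mean = 287 / 90 = 3.1889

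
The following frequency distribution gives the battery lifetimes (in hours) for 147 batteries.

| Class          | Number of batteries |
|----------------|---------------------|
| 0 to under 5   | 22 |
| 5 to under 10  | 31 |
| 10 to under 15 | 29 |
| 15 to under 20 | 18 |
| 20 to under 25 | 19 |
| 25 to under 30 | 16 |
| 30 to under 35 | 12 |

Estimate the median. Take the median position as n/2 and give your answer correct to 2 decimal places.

13.53

Cumulative frequencies: 22, 53, 82, 100, 119, 135, 147
n = 147; position = n/2 = 73.5.
This falls in the class 10 to under 15: L = 10, F = 53, f = 29, h = 5.
Median ≈ 10 + ((73.5 − 53) / 29) × 5 = 13.5345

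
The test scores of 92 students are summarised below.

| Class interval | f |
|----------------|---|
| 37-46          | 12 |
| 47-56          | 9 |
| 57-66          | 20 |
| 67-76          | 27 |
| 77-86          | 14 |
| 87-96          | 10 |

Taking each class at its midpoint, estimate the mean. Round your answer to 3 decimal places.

Midpoints: 41.5, 51.5, 61.5, 71.5, 81.5, 91.5
Σfm = 12×41.5 + 9×51.5 + 20×61.5 + 27×71.5 + 14×81.5 + 10×91.5 = 6178
n = Σf = 92
Mean = 6178 / 92 = 67.1522

67.152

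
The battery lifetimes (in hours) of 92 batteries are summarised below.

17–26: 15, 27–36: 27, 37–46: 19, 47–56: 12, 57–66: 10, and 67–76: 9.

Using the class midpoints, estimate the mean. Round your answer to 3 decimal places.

Midpoints: 21.5, 31.5, 41.5, 51.5, 61.5, 71.5
Σfm = 15×21.5 + 27×31.5 + 19×41.5 + 12×51.5 + 10×61.5 + 9×71.5 = 3838
n = Σf = 92
Mean = 3838 / 92 = 41.7174

41.717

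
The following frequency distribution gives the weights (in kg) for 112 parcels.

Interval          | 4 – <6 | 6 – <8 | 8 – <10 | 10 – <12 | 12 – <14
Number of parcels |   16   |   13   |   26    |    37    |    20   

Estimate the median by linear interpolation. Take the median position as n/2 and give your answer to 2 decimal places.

Cumulative frequencies: 16, 29, 55, 92, 112
n = 112; position = n/2 = 56.
This falls in the class 10 – <12: L = 10, F = 55, f = 37, h = 2.
Median ≈ 10 + ((56 − 55) / 37) × 2 = 10.0541

10.05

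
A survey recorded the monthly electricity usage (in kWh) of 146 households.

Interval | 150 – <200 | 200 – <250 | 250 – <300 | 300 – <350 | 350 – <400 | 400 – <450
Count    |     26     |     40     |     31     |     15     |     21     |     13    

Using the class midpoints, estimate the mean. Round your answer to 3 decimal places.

Midpoints: 175, 225, 275, 325, 375, 425
Σfm = 26×175 + 40×225 + 31×275 + 15×325 + 21×375 + 13×425 = 40350
n = Σf = 146
Mean = 40350 / 146 = 276.3699

276.370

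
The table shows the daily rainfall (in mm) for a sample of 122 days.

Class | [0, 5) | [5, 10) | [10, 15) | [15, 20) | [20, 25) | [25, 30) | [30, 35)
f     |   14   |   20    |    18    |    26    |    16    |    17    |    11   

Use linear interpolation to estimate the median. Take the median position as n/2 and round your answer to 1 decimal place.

16.7

Cumulative frequencies: 14, 34, 52, 78, 94, 111, 122
n = 122; position = n/2 = 61.
This falls in the class [15, 20): L = 15, F = 52, f = 26, h = 5.
Median ≈ 15 + ((61 − 52) / 26) × 5 = 16.7308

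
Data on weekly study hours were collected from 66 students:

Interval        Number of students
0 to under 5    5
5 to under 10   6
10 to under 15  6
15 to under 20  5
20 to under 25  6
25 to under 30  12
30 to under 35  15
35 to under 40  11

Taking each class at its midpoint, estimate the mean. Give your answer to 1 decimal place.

24.0

Midpoints: 2.5, 7.5, 12.5, 17.5, 22.5, 27.5, 32.5, 37.5
Σfm = 5×2.5 + 6×7.5 + 6×12.5 + 5×17.5 + 6×22.5 + 12×27.5 + 15×32.5 + 11×37.5 = 1585
n = Σf = 66
Mean = 1585 / 66 = 24.0152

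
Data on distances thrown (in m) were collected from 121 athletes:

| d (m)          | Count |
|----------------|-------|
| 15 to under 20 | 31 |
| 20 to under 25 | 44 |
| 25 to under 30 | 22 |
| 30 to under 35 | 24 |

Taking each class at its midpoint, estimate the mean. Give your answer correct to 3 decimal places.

Midpoints: 17.5, 22.5, 27.5, 32.5
Σfm = 31×17.5 + 44×22.5 + 22×27.5 + 24×32.5 = 2917.5
n = Σf = 121
Mean = 2917.5 / 121 = 24.1116

24.112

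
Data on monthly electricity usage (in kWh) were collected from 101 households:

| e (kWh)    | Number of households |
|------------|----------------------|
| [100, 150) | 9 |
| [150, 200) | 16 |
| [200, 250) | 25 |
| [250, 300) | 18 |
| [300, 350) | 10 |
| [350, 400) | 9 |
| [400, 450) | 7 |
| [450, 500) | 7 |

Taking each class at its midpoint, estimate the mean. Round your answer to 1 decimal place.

271.5

Midpoints: 125, 175, 225, 275, 325, 375, 425, 475
Σfm = 9×125 + 16×175 + 25×225 + 18×275 + 10×325 + 9×375 + 7×425 + 7×475 = 27425
n = Σf = 101
Mean = 27425 / 101 = 271.5347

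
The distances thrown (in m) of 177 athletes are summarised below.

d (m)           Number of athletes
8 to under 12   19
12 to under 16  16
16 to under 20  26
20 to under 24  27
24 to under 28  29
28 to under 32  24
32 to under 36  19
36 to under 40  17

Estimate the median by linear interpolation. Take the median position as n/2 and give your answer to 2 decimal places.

24.07

Cumulative frequencies: 19, 35, 61, 88, 117, 141, 160, 177
n = 177; position = n/2 = 88.5.
This falls in the class 24 to under 28: L = 24, F = 88, f = 29, h = 4.
Median ≈ 24 + ((88.5 − 88) / 29) × 4 = 24.0690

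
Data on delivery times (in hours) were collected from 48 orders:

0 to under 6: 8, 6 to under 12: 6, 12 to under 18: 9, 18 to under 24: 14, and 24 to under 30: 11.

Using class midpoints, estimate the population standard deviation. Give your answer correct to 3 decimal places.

Midpoints: 3, 9, 15, 21, 27
n = 48, Σfm = 804, mean = 16.7500
Σfm² = 16776
Σf(m − x̄)² = Σfm² − (Σfm)²/n = 16776 − 804²/48 = 3309.0000
Population variance = 3309.0000 / 48 = 68.9375
Standard deviation = √68.9375 = 8.3029

8.303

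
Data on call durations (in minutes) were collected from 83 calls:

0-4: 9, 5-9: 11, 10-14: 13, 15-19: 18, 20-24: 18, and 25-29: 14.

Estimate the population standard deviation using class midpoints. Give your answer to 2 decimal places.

Midpoints: 2, 7, 12, 17, 22, 27
n = 83, Σfm = 1331, mean = 16.0361
Σfm² = 26567
Σf(m − x̄)² = Σfm² − (Σfm)²/n = 26567 − 1331²/83 = 5222.8916
Population variance = 5222.8916 / 83 = 62.9264
Standard deviation = √62.9264 = 7.9326

7.93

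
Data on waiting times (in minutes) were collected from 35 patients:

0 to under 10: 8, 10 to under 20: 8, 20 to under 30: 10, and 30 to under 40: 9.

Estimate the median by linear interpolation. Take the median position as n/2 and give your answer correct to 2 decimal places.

21.50

Cumulative frequencies: 8, 16, 26, 35
n = 35; position = n/2 = 17.5.
This falls in the class 20 to under 30: L = 20, F = 16, f = 10, h = 10.
Median ≈ 20 + ((17.5 − 16) / 10) × 10 = 21.5000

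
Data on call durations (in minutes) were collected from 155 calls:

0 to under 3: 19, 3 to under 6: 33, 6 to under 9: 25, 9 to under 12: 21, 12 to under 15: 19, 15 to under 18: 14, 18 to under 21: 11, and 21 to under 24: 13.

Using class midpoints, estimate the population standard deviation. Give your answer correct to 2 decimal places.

Midpoints: 1.5, 4.5, 7.5, 10.5, 13.5, 16.5, 19.5, 22.5
n = 155, Σfm = 1579.5, mean = 10.1903
Σfm² = 22470.75
Σf(m − x̄)² = Σfm² − (Σfm)²/n = 22470.75 − 1579.5²/155 = 6375.1355
Population variance = 6375.1355 / 155 = 41.1299
Standard deviation = √41.1299 = 6.4133

6.41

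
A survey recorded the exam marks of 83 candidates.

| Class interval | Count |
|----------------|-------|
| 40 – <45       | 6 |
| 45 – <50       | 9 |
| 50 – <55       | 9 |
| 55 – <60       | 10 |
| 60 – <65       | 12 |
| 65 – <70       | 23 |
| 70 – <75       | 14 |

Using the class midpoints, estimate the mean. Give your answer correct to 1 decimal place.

60.8

Midpoints: 42.5, 47.5, 52.5, 57.5, 62.5, 67.5, 72.5
Σfm = 6×42.5 + 9×47.5 + 9×52.5 + 10×57.5 + 12×62.5 + 23×67.5 + 14×72.5 = 5047.5
n = Σf = 83
Mean = 5047.5 / 83 = 60.8133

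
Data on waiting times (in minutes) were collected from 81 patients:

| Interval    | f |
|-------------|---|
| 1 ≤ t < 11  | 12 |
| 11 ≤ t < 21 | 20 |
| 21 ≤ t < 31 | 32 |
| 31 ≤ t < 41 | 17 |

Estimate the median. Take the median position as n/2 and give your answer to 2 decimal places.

Cumulative frequencies: 12, 32, 64, 81
n = 81; position = n/2 = 40.5.
This falls in the class 21 ≤ t < 31: L = 21, F = 32, f = 32, h = 10.
Median ≈ 21 + ((40.5 − 32) / 32) × 10 = 23.6562

23.66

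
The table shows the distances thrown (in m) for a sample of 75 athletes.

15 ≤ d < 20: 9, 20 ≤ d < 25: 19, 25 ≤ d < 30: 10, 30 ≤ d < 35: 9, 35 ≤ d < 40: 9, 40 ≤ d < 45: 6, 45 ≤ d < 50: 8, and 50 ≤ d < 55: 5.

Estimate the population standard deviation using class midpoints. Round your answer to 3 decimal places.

10.812

Midpoints: 17.5, 22.5, 27.5, 32.5, 37.5, 42.5, 47.5, 52.5
n = 75, Σfm = 2387.5, mean = 31.8333
Σfm² = 84768.75
Σf(m − x̄)² = Σfm² − (Σfm)²/n = 84768.75 − 2387.5²/75 = 8766.6667
Population variance = 8766.6667 / 75 = 116.8889
Standard deviation = √116.8889 = 10.8115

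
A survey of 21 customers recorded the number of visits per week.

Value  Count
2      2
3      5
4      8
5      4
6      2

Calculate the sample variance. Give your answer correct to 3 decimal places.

Values: 2, 3, 4, 5, 6
n = 21, Σfx = 83, mean = 3.9524
Σfx² = 353
Σf(x − x̄)² = Σfx² − (Σfx)²/n = 353 − 83²/21 = 24.9524
Sample variance = 24.9524 / 20 = 1.2476

1.248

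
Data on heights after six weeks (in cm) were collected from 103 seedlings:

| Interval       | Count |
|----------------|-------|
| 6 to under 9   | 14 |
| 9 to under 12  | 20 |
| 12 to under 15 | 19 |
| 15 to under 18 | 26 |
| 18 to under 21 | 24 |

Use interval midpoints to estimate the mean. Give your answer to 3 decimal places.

Midpoints: 7.5, 10.5, 13.5, 16.5, 19.5
Σfm = 14×7.5 + 20×10.5 + 19×13.5 + 26×16.5 + 24×19.5 = 1468.5
n = Σf = 103
Mean = 1468.5 / 103 = 14.2573

14.257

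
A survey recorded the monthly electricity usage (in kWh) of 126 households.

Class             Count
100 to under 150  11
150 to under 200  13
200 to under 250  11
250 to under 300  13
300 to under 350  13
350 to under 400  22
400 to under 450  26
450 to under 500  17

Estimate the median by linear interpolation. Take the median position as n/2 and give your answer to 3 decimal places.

354.545

Cumulative frequencies: 11, 24, 35, 48, 61, 83, 109, 126
n = 126; position = n/2 = 63.
This falls in the class 350 to under 400: L = 350, F = 61, f = 22, h = 50.
Median ≈ 350 + ((63 − 61) / 22) × 50 = 354.5455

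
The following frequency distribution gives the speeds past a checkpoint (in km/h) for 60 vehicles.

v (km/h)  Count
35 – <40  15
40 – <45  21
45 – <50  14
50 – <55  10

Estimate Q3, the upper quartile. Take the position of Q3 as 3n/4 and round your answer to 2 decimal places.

48.21

Cumulative frequencies: 15, 36, 50, 60
n = 60; position = 3n/4 = 45.
This falls in the class 45 – <50: L = 45, F = 36, f = 14, h = 5.
Upper quartile ≈ 45 + ((45 − 36) / 14) × 5 = 48.2143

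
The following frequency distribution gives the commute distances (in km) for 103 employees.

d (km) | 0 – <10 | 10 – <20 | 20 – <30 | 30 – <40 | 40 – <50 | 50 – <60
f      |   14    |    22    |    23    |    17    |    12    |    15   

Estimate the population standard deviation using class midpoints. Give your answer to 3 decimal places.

Midpoints: 5, 15, 25, 35, 45, 55
n = 103, Σfm = 2935, mean = 28.4951
Σfm² = 110175
Σf(m − x̄)² = Σfm² − (Σfm)²/n = 110175 − 2935²/103 = 26541.7476
Population variance = 26541.7476 / 103 = 257.6869
Standard deviation = √257.6869 = 16.0526

16.053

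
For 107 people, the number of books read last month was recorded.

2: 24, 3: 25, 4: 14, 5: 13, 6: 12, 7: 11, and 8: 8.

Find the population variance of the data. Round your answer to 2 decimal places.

3.75

Values: 2, 3, 4, 5, 6, 7, 8
n = 107, Σfx = 457, mean = 4.2710
Σfx² = 2353
Σf(x − x̄)² = Σfx² − (Σfx)²/n = 2353 − 457²/107 = 401.1402
Population variance = 401.1402 / 107 = 3.7490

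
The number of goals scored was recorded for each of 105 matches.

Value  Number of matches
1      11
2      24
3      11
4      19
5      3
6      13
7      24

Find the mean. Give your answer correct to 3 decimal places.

4.086

Values: 1, 2, 3, 4, 5, 6, 7
Σfx = 11×1 + 24×2 + 11×3 + 19×4 + 3×5 + 13×6 + 24×7 = 429
n = Σf = 105
Mean = 429 / 105 = 4.0857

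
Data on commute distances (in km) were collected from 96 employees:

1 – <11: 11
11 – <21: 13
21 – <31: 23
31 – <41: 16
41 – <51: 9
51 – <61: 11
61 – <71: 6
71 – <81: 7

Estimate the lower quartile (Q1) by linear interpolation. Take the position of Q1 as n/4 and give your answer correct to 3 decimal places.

21.000

Cumulative frequencies: 11, 24, 47, 63, 72, 83, 89, 96
n = 96; position = n/4 = 24.
This falls in the class 11 – <21: L = 11, F = 11, f = 13, h = 10.
Lower quartile ≈ 11 + ((24 − 11) / 13) × 10 = 21.0000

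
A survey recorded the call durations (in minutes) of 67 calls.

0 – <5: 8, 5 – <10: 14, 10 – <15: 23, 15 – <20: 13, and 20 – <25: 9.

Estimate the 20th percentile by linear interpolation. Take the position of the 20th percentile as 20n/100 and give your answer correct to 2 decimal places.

6.93

Cumulative frequencies: 8, 22, 45, 58, 67
n = 67; position = 20n/100 = 13.4.
This falls in the class 5 – <10: L = 5, F = 8, f = 14, h = 5.
20th percentile ≈ 5 + ((13.4 − 8) / 14) × 5 = 6.9286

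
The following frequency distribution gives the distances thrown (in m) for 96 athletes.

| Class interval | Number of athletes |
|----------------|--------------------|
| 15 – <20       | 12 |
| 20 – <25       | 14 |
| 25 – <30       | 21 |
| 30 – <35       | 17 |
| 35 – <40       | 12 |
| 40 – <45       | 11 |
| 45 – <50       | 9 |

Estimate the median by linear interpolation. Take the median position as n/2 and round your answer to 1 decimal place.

Cumulative frequencies: 12, 26, 47, 64, 76, 87, 96
n = 96; position = n/2 = 48.
This falls in the class 30 – <35: L = 30, F = 47, f = 17, h = 5.
Median ≈ 30 + ((48 − 47) / 17) × 5 = 30.2941

30.3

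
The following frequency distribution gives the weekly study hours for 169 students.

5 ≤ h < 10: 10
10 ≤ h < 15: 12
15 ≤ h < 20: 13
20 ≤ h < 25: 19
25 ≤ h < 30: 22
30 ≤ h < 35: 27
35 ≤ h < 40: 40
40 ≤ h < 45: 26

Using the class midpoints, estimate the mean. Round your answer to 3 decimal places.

29.393

Midpoints: 7.5, 12.5, 17.5, 22.5, 27.5, 32.5, 37.5, 42.5
Σfm = 10×7.5 + 12×12.5 + 13×17.5 + 19×22.5 + 22×27.5 + 27×32.5 + 40×37.5 + 26×42.5 = 4967.5
n = Σf = 169
Mean = 4967.5 / 169 = 29.3935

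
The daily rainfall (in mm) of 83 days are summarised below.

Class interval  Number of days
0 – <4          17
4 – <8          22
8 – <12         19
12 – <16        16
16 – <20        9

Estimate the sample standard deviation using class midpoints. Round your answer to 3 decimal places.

Midpoints: 2, 6, 10, 14, 18
n = 83, Σfm = 742, mean = 8.9398
Σfm² = 8812
Σf(m − x̄)² = Σfm² − (Σfm)²/n = 8812 − 742²/83 = 2178.6988
Sample variance = 2178.6988 / 82 = 26.5695
Standard deviation = √26.5695 = 5.1546

5.155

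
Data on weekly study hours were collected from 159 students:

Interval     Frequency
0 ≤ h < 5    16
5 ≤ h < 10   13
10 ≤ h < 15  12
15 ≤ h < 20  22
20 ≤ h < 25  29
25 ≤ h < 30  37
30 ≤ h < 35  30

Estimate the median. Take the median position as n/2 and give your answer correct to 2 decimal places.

Cumulative frequencies: 16, 29, 41, 63, 92, 129, 159
n = 159; position = n/2 = 79.5.
This falls in the class 20 ≤ h < 25: L = 20, F = 63, f = 29, h = 5.
Median ≈ 20 + ((79.5 − 63) / 29) × 5 = 22.8448

22.84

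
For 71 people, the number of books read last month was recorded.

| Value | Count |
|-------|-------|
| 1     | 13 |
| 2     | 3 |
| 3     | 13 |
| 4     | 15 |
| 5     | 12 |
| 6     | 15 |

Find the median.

Cumulative frequencies: 13, 16, 29, 44, 56, 71
n = 71, so the median is the value in position (n+1)/2 = 36.
Position 36 falls at value 4.

4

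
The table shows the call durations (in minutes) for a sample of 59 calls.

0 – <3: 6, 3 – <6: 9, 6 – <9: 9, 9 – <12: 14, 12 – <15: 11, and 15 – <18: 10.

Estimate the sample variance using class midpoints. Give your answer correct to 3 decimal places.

22.760

Midpoints: 1.5, 4.5, 7.5, 10.5, 13.5, 16.5
n = 59, Σfm = 577.5, mean = 9.7881
Σfm² = 6972.75
Σf(m − x̄)² = Σfm² − (Σfm)²/n = 6972.75 − 577.5²/59 = 1320.1017
Sample variance = 1320.1017 / 58 = 22.7604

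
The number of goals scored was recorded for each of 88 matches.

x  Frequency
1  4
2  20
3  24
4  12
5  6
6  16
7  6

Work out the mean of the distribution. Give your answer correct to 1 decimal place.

3.8

Values: 1, 2, 3, 4, 5, 6, 7
Σfx = 4×1 + 20×2 + 24×3 + 12×4 + 6×5 + 16×6 + 6×7 = 332
n = Σf = 88
Mean = 332 / 88 = 3.7727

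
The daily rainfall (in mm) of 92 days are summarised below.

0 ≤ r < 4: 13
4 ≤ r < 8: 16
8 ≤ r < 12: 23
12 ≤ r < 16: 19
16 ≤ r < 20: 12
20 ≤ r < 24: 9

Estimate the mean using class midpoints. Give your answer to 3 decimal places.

Midpoints: 2, 6, 10, 14, 18, 22
Σfm = 13×2 + 16×6 + 23×10 + 19×14 + 12×18 + 9×22 = 1032
n = Σf = 92
Mean = 1032 / 92 = 11.2174

11.217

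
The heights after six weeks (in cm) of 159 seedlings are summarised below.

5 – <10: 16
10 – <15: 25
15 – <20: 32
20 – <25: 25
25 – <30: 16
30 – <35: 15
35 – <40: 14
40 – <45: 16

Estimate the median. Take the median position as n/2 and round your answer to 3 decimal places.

21.300

Cumulative frequencies: 16, 41, 73, 98, 114, 129, 143, 159
n = 159; position = n/2 = 79.5.
This falls in the class 20 – <25: L = 20, F = 73, f = 25, h = 5.
Median ≈ 20 + ((79.5 − 73) / 25) × 5 = 21.3000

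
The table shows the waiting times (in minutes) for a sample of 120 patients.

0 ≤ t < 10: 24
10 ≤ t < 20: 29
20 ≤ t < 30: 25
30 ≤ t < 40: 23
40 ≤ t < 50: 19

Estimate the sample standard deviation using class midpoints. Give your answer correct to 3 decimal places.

13.654

Midpoints: 5, 15, 25, 35, 45
n = 120, Σfm = 2840, mean = 23.6667
Σfm² = 89400
Σf(m − x̄)² = Σfm² − (Σfm)²/n = 89400 − 2840²/120 = 22186.6667
Sample variance = 22186.6667 / 119 = 186.4426
Standard deviation = √186.4426 = 13.6544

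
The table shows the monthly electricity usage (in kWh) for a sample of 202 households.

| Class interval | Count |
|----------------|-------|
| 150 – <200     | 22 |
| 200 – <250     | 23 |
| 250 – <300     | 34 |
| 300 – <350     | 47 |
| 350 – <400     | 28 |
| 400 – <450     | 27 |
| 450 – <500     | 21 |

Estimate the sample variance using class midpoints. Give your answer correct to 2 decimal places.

Midpoints: 175, 225, 275, 325, 375, 425, 475
n = 202, Σfm = 65600, mean = 324.7525
Σfm² = 22926250
Σf(m − x̄)² = Σfm² − (Σfm)²/n = 22926250 − 65600²/202 = 1622487.6238
Sample variance = 1622487.6238 / 201 = 8072.0777

8072.08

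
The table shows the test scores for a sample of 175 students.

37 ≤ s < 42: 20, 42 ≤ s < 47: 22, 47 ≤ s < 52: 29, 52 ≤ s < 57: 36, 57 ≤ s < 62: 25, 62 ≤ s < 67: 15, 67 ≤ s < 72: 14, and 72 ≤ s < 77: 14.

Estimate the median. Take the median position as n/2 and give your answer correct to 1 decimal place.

Cumulative frequencies: 20, 42, 71, 107, 132, 147, 161, 175
n = 175; position = n/2 = 87.5.
This falls in the class 52 ≤ s < 57: L = 52, F = 71, f = 36, h = 5.
Median ≈ 52 + ((87.5 − 71) / 36) × 5 = 54.2917

54.3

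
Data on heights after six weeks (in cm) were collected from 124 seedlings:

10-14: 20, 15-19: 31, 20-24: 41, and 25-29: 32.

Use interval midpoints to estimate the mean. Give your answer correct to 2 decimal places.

Midpoints: 12, 17, 22, 27
Σfm = 20×12 + 31×17 + 41×22 + 32×27 = 2533
n = Σf = 124
Mean = 2533 / 124 = 20.4274

20.43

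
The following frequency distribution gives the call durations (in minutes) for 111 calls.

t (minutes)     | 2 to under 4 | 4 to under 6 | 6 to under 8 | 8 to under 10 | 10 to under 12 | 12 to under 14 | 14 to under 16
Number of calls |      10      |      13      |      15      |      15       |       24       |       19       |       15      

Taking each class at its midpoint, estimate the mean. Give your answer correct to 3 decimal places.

Midpoints: 3, 5, 7, 9, 11, 13, 15
Σfm = 10×3 + 13×5 + 15×7 + 15×9 + 24×11 + 19×13 + 15×15 = 1071
n = Σf = 111
Mean = 1071 / 111 = 9.6486

9.649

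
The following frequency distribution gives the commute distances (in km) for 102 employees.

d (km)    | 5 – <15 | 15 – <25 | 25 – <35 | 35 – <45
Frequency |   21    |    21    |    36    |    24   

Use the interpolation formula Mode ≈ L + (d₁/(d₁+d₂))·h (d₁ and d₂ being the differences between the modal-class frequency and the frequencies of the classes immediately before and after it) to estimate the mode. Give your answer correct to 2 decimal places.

30.56

Modal class: 25 – <35 (highest frequency 36).
d₁ = 36 − 21 = 15, d₂ = 36 − 24 = 12
Mode ≈ 25 + (15/(15+12)) × 10 = 25 + 5.5556 = 30.5556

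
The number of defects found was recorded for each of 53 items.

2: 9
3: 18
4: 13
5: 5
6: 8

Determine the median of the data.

Cumulative frequencies: 9, 27, 40, 45, 53
n = 53, so the median is the value in position (n+1)/2 = 27.
Position 27 falls at value 3.

3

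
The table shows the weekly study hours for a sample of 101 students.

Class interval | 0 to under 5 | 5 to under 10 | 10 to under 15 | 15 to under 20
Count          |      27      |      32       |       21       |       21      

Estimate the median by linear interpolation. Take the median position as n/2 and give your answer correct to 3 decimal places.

Cumulative frequencies: 27, 59, 80, 101
n = 101; position = n/2 = 50.5.
This falls in the class 5 to under 10: L = 5, F = 27, f = 32, h = 5.
Median ≈ 5 + ((50.5 − 27) / 32) × 5 = 8.6719

8.672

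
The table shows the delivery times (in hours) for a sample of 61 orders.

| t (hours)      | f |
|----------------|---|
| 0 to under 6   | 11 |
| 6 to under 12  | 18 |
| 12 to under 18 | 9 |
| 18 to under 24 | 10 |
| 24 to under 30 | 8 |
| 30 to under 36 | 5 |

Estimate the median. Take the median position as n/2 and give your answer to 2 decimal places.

Cumulative frequencies: 11, 29, 38, 48, 56, 61
n = 61; position = n/2 = 30.5.
This falls in the class 12 to under 18: L = 12, F = 29, f = 9, h = 6.
Median ≈ 12 + ((30.5 − 29) / 9) × 6 = 13.0000

13.00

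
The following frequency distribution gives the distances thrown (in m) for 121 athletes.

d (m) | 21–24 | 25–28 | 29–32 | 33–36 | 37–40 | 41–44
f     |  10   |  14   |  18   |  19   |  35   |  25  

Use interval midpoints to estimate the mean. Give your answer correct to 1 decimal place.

34.8

Midpoints: 22.5, 26.5, 30.5, 34.5, 38.5, 42.5
Σfm = 10×22.5 + 14×26.5 + 18×30.5 + 19×34.5 + 35×38.5 + 25×42.5 = 4210.5
n = Σf = 121
Mean = 4210.5 / 121 = 34.7975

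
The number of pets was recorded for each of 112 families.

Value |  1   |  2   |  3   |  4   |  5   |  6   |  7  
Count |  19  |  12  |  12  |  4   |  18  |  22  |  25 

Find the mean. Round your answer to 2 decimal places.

4.39

Values: 1, 2, 3, 4, 5, 6, 7
Σfx = 19×1 + 12×2 + 12×3 + 4×4 + 18×5 + 22×6 + 25×7 = 492
n = Σf = 112
Mean = 492 / 112 = 4.3929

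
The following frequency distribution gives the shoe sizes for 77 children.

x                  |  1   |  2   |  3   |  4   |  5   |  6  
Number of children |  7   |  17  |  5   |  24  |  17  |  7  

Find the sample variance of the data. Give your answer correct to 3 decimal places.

2.238

Values: 1, 2, 3, 4, 5, 6
n = 77, Σfx = 279, mean = 3.6234
Σfx² = 1181
Σf(x − x̄)² = Σfx² − (Σfx)²/n = 1181 − 279²/77 = 170.0779
Sample variance = 170.0779 / 76 = 2.2379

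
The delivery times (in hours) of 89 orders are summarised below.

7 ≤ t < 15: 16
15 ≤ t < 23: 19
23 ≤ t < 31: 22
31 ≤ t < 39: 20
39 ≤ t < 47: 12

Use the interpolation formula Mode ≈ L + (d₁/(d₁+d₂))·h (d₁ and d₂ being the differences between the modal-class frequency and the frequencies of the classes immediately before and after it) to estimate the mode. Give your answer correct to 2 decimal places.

27.80

Modal class: 23 ≤ t < 31 (highest frequency 22).
d₁ = 22 − 19 = 3, d₂ = 22 − 20 = 2
Mode ≈ 23 + (3/(3+2)) × 8 = 23 + 4.8000 = 27.8000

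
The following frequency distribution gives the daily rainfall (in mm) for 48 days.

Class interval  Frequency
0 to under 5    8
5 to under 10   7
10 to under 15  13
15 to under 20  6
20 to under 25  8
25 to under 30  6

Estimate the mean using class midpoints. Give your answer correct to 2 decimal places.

Midpoints: 2.5, 7.5, 12.5, 17.5, 22.5, 27.5
Σfm = 8×2.5 + 7×7.5 + 13×12.5 + 6×17.5 + 8×22.5 + 6×27.5 = 685
n = Σf = 48
Mean = 685 / 48 = 14.2708

14.27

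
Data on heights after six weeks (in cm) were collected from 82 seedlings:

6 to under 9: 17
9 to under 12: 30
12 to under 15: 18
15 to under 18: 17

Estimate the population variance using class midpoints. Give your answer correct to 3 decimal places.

9.665

Midpoints: 7.5, 10.5, 13.5, 16.5
n = 82, Σfm = 966, mean = 11.7805
Σfm² = 12172.5
Σf(m − x̄)² = Σfm² − (Σfm)²/n = 12172.5 − 966²/82 = 792.5488
Population variance = 792.5488 / 82 = 9.6652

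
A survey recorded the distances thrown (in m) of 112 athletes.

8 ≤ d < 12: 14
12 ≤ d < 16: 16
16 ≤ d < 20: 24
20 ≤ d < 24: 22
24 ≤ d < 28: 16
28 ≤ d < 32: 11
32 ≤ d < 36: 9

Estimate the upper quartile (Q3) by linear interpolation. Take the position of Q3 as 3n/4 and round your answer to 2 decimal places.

26.00

Cumulative frequencies: 14, 30, 54, 76, 92, 103, 112
n = 112; position = 3n/4 = 84.
This falls in the class 24 ≤ d < 28: L = 24, F = 76, f = 16, h = 4.
Upper quartile ≈ 24 + ((84 − 76) / 16) × 4 = 26.0000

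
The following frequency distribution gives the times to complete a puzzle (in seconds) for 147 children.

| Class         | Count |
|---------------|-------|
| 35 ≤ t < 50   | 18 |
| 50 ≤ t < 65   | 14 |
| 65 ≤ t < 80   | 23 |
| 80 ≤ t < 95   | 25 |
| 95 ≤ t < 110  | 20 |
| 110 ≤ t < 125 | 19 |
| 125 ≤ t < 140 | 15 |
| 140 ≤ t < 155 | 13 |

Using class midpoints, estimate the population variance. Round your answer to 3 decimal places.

Midpoints: 42.5, 57.5, 72.5, 87.5, 102.5, 117.5, 132.5, 147.5
n = 147, Σfm = 13612.5, mean = 92.6020
Σfm² = 1409718.75
Σf(m − x̄)² = Σfm² − (Σfm)²/n = 1409718.75 − 13612.5²/147 = 149173.4694
Population variance = 149173.4694 / 147 = 1014.7855

1014.786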